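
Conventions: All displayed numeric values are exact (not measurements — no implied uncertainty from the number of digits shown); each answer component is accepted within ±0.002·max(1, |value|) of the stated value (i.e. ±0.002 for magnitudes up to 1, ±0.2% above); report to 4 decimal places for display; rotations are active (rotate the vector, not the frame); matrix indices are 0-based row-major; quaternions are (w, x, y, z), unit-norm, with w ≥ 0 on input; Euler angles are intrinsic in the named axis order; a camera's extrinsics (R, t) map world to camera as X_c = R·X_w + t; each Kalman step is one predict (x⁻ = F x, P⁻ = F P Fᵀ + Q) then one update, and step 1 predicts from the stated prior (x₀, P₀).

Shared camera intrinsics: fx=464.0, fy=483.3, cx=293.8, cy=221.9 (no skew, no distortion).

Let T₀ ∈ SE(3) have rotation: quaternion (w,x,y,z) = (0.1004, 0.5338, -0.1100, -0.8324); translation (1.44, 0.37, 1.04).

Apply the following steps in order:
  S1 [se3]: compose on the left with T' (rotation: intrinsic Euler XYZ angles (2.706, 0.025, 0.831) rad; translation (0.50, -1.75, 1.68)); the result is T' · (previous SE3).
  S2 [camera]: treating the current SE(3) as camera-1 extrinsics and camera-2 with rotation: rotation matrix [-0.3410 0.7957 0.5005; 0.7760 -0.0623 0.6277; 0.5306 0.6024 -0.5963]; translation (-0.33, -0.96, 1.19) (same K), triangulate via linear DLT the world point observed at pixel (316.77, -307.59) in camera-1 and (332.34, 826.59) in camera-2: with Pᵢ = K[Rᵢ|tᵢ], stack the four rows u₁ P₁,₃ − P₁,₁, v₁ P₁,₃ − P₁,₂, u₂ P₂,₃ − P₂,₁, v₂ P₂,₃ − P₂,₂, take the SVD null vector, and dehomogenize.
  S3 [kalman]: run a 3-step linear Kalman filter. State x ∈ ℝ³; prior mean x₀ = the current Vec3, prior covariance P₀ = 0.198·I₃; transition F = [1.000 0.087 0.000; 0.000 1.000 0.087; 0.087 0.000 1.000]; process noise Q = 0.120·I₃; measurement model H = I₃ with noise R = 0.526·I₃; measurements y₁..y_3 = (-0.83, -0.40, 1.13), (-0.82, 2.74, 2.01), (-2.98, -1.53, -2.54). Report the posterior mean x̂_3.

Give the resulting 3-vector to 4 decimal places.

result = (-1.0700, 0.0601, 0.0481)

after S1 (compose_se3): R=[-0.0878 0.7464 -0.6597; 0.8133 0.4361 0.3852; 0.5752 -0.5027 -0.6453], t=(1.2233, -3.3717, 1.3072)
after S2 (triangulate): (1.7489, 0.1867, 1.7509)
after S3 (kf_track): (-1.0700, 0.0601, 0.0481)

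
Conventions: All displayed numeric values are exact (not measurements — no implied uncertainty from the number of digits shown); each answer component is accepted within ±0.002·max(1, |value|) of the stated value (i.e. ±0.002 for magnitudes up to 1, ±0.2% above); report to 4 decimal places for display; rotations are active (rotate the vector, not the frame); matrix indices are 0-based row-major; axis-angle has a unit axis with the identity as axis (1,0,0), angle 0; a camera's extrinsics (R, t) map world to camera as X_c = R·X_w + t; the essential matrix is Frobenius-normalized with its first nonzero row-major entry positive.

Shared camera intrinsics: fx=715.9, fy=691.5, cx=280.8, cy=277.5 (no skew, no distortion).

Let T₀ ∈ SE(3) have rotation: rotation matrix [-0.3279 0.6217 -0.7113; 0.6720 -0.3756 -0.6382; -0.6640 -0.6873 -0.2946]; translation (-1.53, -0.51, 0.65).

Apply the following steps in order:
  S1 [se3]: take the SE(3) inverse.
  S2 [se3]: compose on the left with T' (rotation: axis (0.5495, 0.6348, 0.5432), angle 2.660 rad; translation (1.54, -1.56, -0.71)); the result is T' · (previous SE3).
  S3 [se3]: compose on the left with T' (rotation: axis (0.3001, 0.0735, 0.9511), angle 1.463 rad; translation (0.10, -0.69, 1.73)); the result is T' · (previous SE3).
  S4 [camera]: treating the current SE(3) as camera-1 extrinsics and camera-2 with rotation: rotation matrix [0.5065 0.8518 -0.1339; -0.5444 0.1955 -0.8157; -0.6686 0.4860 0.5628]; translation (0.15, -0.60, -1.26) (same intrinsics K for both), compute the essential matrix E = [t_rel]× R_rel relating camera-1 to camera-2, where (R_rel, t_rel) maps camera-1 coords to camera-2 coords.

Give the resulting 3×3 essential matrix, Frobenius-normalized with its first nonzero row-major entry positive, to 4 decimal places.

matrix = [0.4749 -0.1991 -0.4341; -0.1938 -0.6733 0.0605; 0.1740 0.0098 -0.1463]

after S1 (invert_se3): R=[-0.3279 0.6720 -0.6640; 0.6217 -0.3757 -0.6873; -0.7113 -0.6382 -0.2946], t=(0.2726, 1.2064, -1.2222)
after S2 (compose_se3): R=[-0.2531 -0.9124 -0.3215; -0.6583 0.4060 -0.6339; 0.7089 0.0512 -0.7034], t=(0.8964, -1.9481, 0.8580)
after S3 (compose_se3): R=[0.7943 -0.5306 0.2959; -0.4856 -0.8472 -0.2156; 0.3651 0.0276 -0.9306], t=(2.3534, -0.2462, 1.9749)
after S4 (essential): [0.4749 -0.1991 -0.4341; -0.1938 -0.6733 0.0605; 0.1740 0.0098 -0.1463]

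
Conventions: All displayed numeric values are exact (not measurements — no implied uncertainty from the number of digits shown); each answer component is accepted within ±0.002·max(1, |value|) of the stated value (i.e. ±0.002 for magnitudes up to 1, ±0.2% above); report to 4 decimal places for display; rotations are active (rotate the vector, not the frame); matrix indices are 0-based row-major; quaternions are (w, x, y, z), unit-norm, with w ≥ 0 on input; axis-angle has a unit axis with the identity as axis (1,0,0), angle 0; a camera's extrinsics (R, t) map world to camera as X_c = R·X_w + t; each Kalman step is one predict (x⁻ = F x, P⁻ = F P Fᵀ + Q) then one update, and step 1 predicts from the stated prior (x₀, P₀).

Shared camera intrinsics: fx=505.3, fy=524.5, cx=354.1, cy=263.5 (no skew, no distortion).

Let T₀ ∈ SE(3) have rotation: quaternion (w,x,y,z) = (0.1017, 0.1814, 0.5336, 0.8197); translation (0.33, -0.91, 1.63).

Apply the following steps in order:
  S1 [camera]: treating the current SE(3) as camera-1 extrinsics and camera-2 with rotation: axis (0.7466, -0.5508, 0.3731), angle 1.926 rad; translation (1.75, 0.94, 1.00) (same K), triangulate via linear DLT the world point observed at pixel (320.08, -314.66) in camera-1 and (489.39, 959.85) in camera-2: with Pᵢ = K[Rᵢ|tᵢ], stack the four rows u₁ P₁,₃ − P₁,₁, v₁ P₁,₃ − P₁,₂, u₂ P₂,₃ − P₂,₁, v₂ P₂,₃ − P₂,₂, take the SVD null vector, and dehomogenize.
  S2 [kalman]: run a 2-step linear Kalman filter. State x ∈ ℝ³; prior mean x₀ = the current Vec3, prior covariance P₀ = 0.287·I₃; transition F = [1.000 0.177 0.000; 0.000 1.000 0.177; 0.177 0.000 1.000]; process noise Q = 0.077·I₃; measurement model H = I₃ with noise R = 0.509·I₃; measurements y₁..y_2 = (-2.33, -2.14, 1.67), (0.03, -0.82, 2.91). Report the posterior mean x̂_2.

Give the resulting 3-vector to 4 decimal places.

after S1 (triangulate): (-0.0513, 1.5890, -1.4545)
after S2 (kf_track): (-0.4268, -0.2267, 0.7675)

result = (-0.4268, -0.2267, 0.7675)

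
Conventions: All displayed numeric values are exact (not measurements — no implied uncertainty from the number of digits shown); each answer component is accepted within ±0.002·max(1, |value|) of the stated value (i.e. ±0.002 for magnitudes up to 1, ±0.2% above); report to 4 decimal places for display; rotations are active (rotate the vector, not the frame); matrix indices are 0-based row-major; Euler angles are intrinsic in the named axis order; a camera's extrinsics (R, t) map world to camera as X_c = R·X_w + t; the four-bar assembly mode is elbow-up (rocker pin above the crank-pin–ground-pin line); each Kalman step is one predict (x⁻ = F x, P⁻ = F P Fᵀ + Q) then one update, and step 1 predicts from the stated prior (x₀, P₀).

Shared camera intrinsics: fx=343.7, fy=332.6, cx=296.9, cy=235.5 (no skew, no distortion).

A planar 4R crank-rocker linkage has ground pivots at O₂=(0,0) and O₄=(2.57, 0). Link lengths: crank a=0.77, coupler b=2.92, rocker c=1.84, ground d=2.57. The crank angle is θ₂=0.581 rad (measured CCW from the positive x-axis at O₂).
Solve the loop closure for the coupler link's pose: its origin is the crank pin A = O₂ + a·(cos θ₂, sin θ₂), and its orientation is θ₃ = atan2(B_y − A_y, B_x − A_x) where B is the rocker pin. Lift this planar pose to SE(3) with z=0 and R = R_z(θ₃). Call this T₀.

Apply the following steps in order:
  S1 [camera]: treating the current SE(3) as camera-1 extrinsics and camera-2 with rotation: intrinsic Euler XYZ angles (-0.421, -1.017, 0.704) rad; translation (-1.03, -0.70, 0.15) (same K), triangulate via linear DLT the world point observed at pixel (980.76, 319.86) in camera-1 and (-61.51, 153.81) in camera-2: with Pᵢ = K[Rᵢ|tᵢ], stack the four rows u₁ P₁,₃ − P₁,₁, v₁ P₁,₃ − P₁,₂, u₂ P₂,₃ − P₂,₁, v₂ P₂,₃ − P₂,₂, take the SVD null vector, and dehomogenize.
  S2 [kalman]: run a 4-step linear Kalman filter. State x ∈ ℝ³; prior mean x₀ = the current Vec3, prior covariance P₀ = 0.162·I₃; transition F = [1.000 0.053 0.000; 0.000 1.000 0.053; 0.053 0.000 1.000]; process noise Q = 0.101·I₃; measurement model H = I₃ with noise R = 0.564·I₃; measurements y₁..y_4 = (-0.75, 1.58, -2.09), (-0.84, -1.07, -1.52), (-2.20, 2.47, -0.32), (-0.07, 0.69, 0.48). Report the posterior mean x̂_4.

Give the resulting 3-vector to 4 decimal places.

source (fourbar_fk): coupler pose = R=[0.8988 -0.4383 0.0000; 0.4383 0.8988 0.0000; 0.0000 0.0000 1.0000], t=(0.6437, 0.4226, 0.0000)
after S1 (triangulate): (0.6140, -0.5649, 0.7253)
after S2 (kf_track): (-0.5474, 0.6297, -0.1926)

result = (-0.5474, 0.6297, -0.1926)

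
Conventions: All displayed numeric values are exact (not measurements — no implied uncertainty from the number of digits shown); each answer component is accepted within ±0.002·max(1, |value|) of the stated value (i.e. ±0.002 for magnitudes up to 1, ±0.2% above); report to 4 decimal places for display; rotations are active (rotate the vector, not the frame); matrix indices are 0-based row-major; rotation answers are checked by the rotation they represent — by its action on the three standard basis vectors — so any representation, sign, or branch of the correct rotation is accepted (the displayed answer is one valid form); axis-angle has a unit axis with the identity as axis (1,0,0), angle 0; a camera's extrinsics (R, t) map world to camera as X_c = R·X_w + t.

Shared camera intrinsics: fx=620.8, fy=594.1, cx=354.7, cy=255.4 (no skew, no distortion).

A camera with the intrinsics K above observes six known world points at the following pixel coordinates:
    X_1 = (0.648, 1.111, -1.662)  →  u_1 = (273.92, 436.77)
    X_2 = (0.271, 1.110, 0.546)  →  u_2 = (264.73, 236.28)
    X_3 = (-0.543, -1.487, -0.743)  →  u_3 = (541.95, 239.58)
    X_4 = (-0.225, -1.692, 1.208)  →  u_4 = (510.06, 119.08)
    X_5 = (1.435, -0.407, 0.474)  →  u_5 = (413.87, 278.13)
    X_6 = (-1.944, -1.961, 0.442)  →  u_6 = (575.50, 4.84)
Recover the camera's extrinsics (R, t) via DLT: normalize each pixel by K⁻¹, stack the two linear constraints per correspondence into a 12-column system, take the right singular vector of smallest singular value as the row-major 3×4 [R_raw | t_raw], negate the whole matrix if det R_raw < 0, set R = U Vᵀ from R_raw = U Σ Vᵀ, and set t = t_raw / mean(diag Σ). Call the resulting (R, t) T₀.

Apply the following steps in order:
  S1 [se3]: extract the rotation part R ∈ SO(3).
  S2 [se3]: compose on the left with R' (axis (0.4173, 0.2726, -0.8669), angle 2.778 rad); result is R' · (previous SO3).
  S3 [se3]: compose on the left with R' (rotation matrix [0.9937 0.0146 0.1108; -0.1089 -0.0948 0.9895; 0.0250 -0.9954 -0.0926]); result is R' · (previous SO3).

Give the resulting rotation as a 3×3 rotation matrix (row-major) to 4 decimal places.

source (pnp_recover): camera pose = R=[0.1686 -0.9824 -0.0803; 0.6024 0.1672 -0.7805; 0.7802 0.0832 0.6200], t=(0.1100, -0.1400, 6.1100)
after S1 (rot_of_se3): [0.1686 -0.9824 -0.0803; 0.6024 0.1672 -0.7805; 0.7802 0.0832 0.6200]
after S2 (compose_so3): [-0.2528 0.6253 -0.7383; -0.9638 -0.0959 0.2488; 0.0848 0.7744 0.6270]
after S3 (compose_so3): [-0.2559 0.7058 -0.6605; 0.2028 0.7073 0.6772; 0.9452 0.0394 -0.3242]

rotation (matrix) = ((-0.2559, 0.7058, -0.6605), (0.2028, 0.7073, 0.6772), (0.9452, 0.0394, -0.3242))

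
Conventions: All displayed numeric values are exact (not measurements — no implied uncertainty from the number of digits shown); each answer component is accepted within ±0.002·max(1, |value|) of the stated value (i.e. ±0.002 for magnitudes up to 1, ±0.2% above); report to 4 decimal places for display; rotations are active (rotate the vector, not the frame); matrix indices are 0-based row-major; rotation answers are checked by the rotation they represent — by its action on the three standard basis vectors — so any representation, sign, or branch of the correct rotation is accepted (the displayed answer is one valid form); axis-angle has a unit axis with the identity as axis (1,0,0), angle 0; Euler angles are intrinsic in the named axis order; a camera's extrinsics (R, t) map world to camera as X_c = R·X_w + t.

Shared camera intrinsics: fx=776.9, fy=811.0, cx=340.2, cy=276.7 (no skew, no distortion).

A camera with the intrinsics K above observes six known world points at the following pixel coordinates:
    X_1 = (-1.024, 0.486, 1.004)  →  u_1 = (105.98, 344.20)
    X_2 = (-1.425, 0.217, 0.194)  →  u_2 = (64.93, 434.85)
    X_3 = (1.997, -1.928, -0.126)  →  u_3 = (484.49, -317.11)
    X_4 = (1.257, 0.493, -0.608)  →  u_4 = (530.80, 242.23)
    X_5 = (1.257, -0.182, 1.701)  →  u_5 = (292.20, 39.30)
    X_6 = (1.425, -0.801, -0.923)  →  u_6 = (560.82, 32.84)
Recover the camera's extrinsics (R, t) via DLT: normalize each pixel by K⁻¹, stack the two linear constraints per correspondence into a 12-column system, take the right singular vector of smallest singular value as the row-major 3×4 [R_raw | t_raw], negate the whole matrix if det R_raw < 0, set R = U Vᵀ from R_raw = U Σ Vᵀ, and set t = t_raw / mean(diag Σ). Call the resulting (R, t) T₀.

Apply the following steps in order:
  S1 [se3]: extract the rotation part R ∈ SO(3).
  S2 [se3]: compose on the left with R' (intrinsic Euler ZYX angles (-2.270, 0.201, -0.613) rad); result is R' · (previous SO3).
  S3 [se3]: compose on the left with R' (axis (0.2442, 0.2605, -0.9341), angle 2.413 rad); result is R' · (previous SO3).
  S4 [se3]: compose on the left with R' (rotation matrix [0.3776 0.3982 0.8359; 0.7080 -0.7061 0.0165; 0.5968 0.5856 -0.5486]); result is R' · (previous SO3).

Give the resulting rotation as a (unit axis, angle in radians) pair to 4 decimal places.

rotation (axis_angle) = ((-0.9907, 0.1340, 0.0239), 2.6799)

source (pnp_recover): camera pose = R=[0.7815 0.3253 -0.5324; -0.5839 0.6819 -0.4406; 0.2197 0.6552 0.7228], t=(-0.3698, -0.0601, 4.3097)
after S1 (rot_of_se3): [0.7815 0.3253 -0.5324; -0.5839 0.6819 -0.4406; 0.2197 0.6552 0.7228]
after S2 (compose_so3): [-0.8279 0.4917 0.2697; -0.4388 -0.8674 0.2344; 0.3492 0.0757 0.9340]
after S3 (compose_so3): [0.1314 -0.9685 -0.2113; 0.4932 0.2488 -0.8336; 0.8599 0.0053 0.5104]
after S4 (compose_so3): [0.9649 -0.2623 0.0149; -0.2410 -0.8613 0.4474; -0.1045 -0.4352 -0.8942]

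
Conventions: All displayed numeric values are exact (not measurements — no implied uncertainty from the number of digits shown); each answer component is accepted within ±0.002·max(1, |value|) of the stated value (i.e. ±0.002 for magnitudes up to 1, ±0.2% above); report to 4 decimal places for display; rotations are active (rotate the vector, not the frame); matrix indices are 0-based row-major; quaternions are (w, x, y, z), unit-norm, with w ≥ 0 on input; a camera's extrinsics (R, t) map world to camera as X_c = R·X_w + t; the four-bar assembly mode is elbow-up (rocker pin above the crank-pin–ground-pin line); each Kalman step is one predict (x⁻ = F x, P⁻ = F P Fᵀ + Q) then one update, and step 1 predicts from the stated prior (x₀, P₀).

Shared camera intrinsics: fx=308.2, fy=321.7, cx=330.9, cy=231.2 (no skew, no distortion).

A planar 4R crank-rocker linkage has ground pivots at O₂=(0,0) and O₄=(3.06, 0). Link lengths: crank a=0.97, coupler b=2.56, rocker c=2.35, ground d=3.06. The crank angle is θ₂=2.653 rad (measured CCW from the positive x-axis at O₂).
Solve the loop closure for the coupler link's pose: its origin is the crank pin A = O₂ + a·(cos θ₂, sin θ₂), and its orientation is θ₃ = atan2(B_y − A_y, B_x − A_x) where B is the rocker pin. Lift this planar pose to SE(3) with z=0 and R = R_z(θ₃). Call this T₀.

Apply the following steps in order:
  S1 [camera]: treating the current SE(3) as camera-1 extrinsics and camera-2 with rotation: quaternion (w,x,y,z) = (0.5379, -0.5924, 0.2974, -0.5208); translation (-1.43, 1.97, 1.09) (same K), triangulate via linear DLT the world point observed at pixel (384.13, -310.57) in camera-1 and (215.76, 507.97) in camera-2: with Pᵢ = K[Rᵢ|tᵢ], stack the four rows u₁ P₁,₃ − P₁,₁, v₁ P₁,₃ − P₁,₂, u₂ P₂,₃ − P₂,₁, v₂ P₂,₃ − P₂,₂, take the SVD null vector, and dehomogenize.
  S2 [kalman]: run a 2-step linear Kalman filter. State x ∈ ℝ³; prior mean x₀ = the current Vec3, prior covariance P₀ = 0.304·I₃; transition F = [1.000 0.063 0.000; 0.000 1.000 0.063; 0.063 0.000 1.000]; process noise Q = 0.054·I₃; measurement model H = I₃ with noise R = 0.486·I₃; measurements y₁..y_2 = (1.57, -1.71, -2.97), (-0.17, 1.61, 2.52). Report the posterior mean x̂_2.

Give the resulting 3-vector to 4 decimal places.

source (fourbar_fk): coupler pose = R=[0.8816 -0.4720 0.0000; 0.4720 0.8816 0.0000; 0.0000 0.0000 1.0000], t=(-0.8565, 0.4553, 0.0000)
after S1 (triangulate): (0.0753, -1.9385, 0.7233)
after S2 (kf_track): (0.3651, -0.6256, 0.4194)

result = (0.3651, -0.6256, 0.4194)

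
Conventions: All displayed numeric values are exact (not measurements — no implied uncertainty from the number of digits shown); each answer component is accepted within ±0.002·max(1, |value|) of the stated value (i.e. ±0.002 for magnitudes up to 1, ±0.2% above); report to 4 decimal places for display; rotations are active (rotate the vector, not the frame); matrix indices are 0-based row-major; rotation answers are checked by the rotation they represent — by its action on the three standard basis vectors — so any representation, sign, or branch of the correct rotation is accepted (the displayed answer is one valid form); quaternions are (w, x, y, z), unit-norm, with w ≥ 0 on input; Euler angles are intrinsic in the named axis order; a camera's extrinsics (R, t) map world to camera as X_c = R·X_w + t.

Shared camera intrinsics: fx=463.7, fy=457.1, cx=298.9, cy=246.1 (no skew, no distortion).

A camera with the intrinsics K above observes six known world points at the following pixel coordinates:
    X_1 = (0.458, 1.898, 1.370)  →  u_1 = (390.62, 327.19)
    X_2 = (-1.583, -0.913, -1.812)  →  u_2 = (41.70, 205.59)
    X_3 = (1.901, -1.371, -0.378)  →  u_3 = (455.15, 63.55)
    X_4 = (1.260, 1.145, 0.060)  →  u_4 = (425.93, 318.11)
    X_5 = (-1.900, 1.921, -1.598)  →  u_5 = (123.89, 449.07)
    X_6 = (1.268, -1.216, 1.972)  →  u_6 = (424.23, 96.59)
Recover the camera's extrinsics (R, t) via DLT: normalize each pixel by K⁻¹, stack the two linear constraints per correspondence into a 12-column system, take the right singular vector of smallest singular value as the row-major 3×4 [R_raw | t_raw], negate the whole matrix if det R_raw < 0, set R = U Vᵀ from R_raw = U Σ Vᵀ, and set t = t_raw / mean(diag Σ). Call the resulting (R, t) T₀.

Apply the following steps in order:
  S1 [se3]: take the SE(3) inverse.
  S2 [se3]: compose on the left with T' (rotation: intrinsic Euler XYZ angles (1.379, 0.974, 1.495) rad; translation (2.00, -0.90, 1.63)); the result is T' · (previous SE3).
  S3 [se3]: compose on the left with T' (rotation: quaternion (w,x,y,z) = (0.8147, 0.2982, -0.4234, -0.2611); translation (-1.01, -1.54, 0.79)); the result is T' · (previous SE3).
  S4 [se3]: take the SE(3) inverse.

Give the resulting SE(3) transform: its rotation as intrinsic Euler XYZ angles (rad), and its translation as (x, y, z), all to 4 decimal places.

rotation (euler_xyz) = (2.0009, 0.4904, 2.5037), translation = (-4.0903, 0.8234, 3.2538)

source (pnp_recover): camera pose = R=[0.8979 0.2008 0.3916; -0.0836 0.9515 -0.2961; -0.4321 0.2332 0.8712], t=(-0.0000, -0.1700, 5.2799)
after S1 (invert_se3): R=[0.8979 -0.0836 -0.4321; 0.2008 0.9515 0.2332; 0.3916 -0.2961 0.8712], t=(2.2672, -1.0693, -4.6500)
after S2 (compose_se3): R=[0.2496 -0.7817 0.5715; -0.1498 -0.6143 -0.7747; 0.9567 0.1078 -0.2705], t=(-1.1505, 3.0861, 3.0764)
after S3 (compose_se3): R=[-0.7087 -0.5922 0.3835; -0.5253 0.0801 -0.8472; 0.4710 -0.8018 -0.3678], t=(-3.6588, 0.5419, 3.7835)
after S4 (invert_se3): R=[-0.7087 -0.5253 0.4710; -0.5922 0.0801 -0.8018; 0.3835 -0.8472 -0.3678], t=(-4.0903, 0.8234, 3.2538)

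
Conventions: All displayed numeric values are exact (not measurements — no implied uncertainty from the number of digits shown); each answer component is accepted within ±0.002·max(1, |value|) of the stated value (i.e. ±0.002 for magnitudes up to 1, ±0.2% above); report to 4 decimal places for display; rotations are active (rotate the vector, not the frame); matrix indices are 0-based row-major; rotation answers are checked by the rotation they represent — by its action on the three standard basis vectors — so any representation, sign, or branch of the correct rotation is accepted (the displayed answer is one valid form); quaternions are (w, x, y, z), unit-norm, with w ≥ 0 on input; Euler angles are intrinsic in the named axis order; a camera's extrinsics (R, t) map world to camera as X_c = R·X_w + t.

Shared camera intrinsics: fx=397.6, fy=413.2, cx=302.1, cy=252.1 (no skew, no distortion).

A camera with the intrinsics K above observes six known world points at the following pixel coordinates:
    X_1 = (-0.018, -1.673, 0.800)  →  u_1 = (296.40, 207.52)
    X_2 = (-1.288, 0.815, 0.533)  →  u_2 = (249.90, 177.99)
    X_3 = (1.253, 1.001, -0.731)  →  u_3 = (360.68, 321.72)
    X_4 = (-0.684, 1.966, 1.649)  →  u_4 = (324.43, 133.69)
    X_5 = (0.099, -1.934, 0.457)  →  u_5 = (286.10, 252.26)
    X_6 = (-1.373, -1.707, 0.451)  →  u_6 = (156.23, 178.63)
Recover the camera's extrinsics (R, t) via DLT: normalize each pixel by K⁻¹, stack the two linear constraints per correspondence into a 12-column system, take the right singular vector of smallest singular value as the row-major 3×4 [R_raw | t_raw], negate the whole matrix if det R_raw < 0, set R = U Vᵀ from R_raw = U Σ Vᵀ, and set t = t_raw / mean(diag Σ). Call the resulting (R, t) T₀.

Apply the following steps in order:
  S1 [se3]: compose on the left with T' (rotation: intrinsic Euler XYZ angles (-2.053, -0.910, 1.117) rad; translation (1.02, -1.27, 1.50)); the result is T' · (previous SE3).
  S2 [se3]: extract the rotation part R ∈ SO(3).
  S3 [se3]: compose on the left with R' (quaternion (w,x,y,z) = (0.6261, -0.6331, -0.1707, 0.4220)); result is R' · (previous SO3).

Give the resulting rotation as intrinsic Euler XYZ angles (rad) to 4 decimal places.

source (pnp_recover): camera pose = R=[0.8903 0.1899 0.4138; 0.4440 -0.1605 -0.8816; -0.1010 0.9686 -0.2272], t=(-0.0500, 0.0499, 5.4600)
after S1 (compose_se3): R=[0.0744 -0.6251 0.7770; -0.5223 0.6393 0.5643; -0.8495 -0.4478 -0.2790], t=(-3.3317, 1.6629, -0.0091)
after S2 (rot_of_se3): [0.0744 -0.6251 0.7770; -0.5223 0.6393 0.5643; -0.8495 -0.4478 -0.2790]
after S3 (compose_so3): [0.8421 -0.2307 0.4875; -0.4133 -0.8567 0.3085; 0.3465 -0.4613 -0.8168]

rotation (euler_xyz) = (-2.7804, 0.5092, 0.2674)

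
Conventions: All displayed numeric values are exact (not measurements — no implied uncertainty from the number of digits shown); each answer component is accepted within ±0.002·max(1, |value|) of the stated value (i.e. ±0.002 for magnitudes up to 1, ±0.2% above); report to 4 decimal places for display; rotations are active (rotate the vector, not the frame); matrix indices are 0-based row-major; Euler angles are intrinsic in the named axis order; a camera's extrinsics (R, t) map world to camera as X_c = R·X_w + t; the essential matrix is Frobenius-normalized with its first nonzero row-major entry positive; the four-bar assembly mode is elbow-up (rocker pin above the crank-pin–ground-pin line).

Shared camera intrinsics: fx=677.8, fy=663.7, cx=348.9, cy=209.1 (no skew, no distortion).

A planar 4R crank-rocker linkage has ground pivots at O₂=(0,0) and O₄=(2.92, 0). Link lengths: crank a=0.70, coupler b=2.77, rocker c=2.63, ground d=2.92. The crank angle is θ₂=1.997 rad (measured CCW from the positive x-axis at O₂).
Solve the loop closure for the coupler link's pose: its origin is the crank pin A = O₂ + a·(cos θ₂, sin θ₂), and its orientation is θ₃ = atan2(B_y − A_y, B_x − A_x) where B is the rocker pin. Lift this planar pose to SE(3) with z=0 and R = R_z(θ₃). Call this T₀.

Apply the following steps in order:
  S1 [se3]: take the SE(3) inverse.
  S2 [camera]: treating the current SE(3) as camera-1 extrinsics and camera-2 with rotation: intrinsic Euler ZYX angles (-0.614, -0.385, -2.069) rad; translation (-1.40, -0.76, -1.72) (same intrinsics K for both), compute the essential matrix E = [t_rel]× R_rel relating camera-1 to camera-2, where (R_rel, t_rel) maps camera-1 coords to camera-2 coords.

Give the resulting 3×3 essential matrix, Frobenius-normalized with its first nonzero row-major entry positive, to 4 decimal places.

matrix = [0.3778 -0.1390 -0.4396; 0.4066 0.0620 0.5278; -0.4301 0.0703 0.0845]

source (fourbar_fk): coupler pose = R=[0.7711 -0.6367 0.0000; 0.6367 0.7711 0.0000; 0.0000 0.0000 1.0000], t=(-0.2894, 0.6374, 0.0000)
after S1 (invert_se3): R=[0.7711 0.6367 0.0000; -0.6367 0.7711 0.0000; 0.0000 0.0000 1.0000], t=(-0.1827, -0.6758, 0.0000)
after S2 (essential): [0.3778 -0.1390 -0.4396; 0.4066 0.0620 0.5278; -0.4301 0.0703 0.0845]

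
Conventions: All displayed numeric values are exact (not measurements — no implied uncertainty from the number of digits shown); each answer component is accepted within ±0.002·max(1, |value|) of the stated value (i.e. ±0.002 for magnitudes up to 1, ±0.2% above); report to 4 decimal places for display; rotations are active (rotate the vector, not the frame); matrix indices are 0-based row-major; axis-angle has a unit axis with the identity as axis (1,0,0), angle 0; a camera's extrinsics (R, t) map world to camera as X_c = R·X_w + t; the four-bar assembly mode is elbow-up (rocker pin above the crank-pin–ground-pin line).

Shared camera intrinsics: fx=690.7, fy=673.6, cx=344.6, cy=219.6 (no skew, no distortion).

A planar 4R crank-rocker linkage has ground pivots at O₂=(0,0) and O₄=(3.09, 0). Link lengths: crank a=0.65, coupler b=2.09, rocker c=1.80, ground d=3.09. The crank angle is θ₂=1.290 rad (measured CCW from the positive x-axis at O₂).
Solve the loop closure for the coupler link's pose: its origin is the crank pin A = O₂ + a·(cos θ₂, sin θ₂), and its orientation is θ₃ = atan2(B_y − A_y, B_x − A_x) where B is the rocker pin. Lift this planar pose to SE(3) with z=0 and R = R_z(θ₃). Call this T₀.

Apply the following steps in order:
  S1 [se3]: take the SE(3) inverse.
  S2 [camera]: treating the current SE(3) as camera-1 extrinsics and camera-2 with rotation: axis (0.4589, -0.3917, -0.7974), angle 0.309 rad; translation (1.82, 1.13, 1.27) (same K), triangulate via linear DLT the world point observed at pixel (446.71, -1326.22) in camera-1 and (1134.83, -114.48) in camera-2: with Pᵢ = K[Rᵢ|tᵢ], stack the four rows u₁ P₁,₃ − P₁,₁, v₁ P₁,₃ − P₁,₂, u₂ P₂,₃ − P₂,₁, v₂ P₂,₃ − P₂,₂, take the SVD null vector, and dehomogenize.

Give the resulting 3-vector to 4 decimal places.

source (fourbar_fk): coupler pose = R=[0.9100 -0.4147 0.0000; 0.4147 0.9100 0.0000; 0.0000 0.0000 1.0000], t=(0.1801, 0.6245, 0.0000)
after S1 (invert_se3): R=[0.9100 0.4147 0.0000; -0.4147 0.9100 0.0000; 0.0000 0.0000 1.0000], t=(-0.4229, -0.4936, 0.0000)
after S2 (triangulate): (1.4968, -1.8325, 1.2122)

result = (1.4968, -1.8325, 1.2122)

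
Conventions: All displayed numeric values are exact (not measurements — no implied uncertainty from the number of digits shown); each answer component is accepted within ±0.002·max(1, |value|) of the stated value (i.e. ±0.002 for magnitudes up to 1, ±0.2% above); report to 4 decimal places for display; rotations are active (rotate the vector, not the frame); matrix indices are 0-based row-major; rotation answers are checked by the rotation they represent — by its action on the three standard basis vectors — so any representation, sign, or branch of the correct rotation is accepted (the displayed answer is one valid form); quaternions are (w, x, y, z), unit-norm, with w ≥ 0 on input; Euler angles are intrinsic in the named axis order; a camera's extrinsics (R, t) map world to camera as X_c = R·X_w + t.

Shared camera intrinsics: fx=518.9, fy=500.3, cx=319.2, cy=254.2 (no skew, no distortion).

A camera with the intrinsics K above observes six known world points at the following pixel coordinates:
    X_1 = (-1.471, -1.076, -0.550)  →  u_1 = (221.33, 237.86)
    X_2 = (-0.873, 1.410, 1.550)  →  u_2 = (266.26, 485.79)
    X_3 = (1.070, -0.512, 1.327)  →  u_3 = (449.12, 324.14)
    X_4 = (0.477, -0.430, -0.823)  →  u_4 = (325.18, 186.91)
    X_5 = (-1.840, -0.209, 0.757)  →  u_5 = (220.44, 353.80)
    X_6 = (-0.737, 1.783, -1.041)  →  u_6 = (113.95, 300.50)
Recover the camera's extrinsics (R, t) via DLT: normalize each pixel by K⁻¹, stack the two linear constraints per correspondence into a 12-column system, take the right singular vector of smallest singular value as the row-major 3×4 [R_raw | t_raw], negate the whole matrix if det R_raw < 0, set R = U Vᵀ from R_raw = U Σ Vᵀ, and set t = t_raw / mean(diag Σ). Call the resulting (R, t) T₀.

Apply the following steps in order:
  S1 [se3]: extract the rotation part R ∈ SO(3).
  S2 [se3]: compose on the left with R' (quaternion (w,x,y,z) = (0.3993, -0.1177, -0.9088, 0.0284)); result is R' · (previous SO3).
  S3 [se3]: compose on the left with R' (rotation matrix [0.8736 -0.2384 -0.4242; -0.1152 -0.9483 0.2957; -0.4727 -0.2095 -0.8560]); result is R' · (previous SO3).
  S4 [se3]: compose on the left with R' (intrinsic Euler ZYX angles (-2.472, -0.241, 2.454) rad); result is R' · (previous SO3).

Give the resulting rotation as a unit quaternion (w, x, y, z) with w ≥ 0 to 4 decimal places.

source (pnp_recover): camera pose = R=[0.8637 -0.2562 0.4340; -0.2968 0.4374 0.8489; -0.4073 -0.8620 0.3017], t=(-0.1000, 0.2700, 5.7097)
after S1 (rot_of_se3): [0.8637 -0.2562 0.4340; -0.2968 0.4374 0.8489; -0.4073 -0.8620 0.3017]
after S2 (compose_so3): [-0.3228 0.8824 -0.3422; -0.1010 0.3274 0.9395; 0.9411 0.3378 -0.0166]
after S3 (compose_so3): [-0.6571 0.5496 -0.5159; 0.4112 -0.3123 -0.8564; -0.6318 -0.7749 -0.0208]
after S4 (compose_so3): [0.6921 0.1115 0.7131; 0.4418 -0.8467 -0.2964; 0.5707 0.5202 -0.6353]

rotation (quat) = (0.2292, 0.8908, 0.1553, 0.3603)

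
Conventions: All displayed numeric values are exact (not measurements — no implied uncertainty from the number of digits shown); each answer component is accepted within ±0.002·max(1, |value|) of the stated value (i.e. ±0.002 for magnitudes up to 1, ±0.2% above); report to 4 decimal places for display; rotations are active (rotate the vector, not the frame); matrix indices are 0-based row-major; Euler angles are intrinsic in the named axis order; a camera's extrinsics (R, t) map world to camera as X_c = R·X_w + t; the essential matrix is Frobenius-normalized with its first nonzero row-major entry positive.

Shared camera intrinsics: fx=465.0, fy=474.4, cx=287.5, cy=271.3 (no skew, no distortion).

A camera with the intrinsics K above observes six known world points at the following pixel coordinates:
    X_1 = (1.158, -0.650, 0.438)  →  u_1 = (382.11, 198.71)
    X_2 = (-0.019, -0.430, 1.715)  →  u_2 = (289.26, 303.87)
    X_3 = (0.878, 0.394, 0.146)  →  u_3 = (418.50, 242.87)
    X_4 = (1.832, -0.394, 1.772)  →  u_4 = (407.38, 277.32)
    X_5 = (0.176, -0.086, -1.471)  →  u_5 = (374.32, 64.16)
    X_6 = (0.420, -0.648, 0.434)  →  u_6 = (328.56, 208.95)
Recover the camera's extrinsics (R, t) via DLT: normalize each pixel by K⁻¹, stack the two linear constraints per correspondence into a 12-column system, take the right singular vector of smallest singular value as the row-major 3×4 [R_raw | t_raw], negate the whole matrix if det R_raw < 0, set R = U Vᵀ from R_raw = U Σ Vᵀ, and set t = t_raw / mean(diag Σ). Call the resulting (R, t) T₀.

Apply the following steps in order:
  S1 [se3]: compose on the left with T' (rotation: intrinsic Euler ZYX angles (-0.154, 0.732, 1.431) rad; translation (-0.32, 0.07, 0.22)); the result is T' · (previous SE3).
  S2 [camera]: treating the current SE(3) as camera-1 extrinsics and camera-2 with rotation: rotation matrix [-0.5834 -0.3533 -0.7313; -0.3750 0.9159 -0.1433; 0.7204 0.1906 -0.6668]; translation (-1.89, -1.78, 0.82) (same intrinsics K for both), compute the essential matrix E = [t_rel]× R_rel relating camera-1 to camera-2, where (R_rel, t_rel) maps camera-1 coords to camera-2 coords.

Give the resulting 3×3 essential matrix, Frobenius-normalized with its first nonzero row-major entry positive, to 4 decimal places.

matrix = [0.1015 0.2868 0.6379; 0.4238 -0.2730 0.0384; -0.4192 0.2548 -0.0652]

source (pnp_recover): camera pose = R=[0.9158 0.3872 -0.1071; -0.2130 0.6940 0.6877; 0.3406 -0.6070 0.7181], t=(0.3900, -0.4700, 4.5598)
after S1 (compose_se3): R=[0.5089 0.7897 0.3428; -0.4503 0.5835 -0.6758; -0.7337 0.1895 0.6525], t=(-0.6238, -4.5186, 0.0858)
after S2 (essential): [0.1015 0.2868 0.6379; 0.4238 -0.2730 0.0384; -0.4192 0.2548 -0.0652]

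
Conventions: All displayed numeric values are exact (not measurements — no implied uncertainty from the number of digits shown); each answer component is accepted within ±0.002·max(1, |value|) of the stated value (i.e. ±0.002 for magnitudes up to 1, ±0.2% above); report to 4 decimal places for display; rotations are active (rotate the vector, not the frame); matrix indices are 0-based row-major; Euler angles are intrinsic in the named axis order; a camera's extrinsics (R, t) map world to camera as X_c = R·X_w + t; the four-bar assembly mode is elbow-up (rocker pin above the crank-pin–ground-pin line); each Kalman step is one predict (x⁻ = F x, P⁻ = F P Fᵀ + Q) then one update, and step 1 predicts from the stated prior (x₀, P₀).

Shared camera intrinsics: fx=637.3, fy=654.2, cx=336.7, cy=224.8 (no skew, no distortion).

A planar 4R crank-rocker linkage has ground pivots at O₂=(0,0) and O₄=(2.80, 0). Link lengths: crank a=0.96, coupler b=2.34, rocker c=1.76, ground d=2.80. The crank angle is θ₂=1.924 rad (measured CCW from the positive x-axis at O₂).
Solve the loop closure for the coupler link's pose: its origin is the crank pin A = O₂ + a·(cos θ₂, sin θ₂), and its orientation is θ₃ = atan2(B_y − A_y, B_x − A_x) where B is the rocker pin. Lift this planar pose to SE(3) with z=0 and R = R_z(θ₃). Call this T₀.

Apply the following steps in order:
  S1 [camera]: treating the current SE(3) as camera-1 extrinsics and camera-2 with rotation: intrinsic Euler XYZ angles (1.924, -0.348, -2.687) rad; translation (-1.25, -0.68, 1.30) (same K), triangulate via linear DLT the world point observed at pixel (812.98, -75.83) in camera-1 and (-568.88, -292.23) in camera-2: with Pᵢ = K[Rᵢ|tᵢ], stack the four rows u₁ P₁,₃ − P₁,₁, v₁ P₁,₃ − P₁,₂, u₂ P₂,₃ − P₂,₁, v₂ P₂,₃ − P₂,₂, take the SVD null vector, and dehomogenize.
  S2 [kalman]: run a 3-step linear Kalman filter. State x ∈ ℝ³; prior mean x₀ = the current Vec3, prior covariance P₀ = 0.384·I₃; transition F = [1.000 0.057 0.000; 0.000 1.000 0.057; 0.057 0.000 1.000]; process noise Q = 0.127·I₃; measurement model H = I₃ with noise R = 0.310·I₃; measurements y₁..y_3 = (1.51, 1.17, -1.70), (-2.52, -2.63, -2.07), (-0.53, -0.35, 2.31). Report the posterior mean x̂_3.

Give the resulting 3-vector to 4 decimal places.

source (fourbar_fk): coupler pose = R=[0.9637 -0.2671 0.0000; 0.2671 0.9637 0.0000; 0.0000 0.0000 1.0000], t=(-0.3321, 0.9007, 0.0000)
after S1 (triangulate): (0.8541, -1.7899, 1.2968)
after S2 (kf_track): (-0.6207, -0.8842, 0.4013)

result = (-0.6207, -0.8842, 0.4013)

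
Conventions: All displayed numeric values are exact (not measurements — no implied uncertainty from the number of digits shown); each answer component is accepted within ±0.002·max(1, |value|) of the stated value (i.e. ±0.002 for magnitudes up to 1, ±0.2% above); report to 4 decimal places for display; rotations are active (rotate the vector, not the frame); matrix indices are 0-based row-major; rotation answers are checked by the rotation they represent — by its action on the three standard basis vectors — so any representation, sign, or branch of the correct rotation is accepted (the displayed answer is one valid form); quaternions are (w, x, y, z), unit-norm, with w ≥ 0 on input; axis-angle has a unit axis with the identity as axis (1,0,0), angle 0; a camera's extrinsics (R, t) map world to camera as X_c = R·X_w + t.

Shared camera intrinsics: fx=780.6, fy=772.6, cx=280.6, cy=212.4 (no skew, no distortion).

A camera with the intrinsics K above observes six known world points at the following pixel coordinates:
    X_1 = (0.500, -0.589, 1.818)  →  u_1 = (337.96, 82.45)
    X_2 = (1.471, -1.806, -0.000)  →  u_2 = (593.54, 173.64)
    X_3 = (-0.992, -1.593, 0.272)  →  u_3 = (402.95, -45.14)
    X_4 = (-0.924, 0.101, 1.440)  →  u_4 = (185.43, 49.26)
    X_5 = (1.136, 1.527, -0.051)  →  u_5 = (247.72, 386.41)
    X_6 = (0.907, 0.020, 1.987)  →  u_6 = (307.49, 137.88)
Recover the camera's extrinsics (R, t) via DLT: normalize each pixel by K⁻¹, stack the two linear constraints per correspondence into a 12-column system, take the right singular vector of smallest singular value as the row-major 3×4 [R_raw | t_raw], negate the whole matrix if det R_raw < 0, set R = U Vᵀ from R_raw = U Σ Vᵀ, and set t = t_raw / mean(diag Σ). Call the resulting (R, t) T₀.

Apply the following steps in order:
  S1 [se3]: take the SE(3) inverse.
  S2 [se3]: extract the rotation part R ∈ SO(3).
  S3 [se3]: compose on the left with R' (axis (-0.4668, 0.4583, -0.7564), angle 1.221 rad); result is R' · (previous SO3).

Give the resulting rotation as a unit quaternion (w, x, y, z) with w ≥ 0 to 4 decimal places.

source (pnp_recover): camera pose = R=[0.5969 -0.7684 -0.2309; 0.5220 0.5905 -0.6155; 0.6093 0.2469 0.7535], t=(0.2000, -0.0100, 5.6998)
after S1 (invert_se3): R=[0.5969 0.5220 0.6093; -0.7684 0.5905 0.2469; -0.2309 -0.6155 0.7535], t=(-3.5872, -1.2475, -4.2548)
after S2 (rot_of_se3): [0.5969 0.5220 0.6093; -0.7684 0.5905 0.2469; -0.2309 -0.6155 0.7535]
after S3 (compose_so3): [-0.3010 0.1823 0.9361; -0.9261 -0.2901 -0.2413; 0.2276 -0.9395 0.2561]

rotation (quat) = (0.4077, -0.4281, 0.4344, -0.6796)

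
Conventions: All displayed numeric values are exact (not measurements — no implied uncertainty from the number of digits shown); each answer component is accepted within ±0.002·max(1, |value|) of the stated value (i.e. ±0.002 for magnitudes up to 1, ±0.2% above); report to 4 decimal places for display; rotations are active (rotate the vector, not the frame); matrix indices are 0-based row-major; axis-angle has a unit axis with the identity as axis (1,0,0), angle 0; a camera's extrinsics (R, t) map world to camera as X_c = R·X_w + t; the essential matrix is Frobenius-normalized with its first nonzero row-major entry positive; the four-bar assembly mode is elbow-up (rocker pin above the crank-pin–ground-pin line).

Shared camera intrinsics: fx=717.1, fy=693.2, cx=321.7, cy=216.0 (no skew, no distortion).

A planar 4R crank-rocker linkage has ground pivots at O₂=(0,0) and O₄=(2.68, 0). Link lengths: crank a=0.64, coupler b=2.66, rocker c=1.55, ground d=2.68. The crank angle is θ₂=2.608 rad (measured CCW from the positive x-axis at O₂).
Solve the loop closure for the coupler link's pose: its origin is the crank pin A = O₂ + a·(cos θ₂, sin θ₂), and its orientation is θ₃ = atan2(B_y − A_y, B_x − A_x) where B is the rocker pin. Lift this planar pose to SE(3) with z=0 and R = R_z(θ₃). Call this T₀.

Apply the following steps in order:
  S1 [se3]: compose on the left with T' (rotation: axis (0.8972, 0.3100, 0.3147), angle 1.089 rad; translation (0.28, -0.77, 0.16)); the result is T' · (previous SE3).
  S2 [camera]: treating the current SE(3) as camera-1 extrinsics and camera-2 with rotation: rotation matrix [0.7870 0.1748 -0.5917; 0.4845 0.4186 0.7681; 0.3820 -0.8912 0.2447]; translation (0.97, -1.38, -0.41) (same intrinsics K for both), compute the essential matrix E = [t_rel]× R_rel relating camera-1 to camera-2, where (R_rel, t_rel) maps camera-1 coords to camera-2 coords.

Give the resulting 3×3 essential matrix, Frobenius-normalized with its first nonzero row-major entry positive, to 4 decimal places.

matrix = [0.3836 -0.1099 -0.2932; 0.4204 -0.0838 -0.2689; -0.3955 -0.3971 -0.4296]

source (fourbar_fk): coupler pose = R=[0.9239 -0.3826 0.0000; 0.3826 0.9239 0.0000; 0.0000 0.0000 1.0000], t=(-0.5510, 0.3255, 0.0000)
after S1 (compose_se3): R=[0.7776 -0.4623 0.4262; 0.5925 0.3119 -0.7427; 0.2104 0.8301 0.5165], t=(-0.2555, -0.8383, 0.5037)
after S2 (essential): [0.3836 -0.1099 -0.2932; 0.4204 -0.0838 -0.2689; -0.3955 -0.3971 -0.4296]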